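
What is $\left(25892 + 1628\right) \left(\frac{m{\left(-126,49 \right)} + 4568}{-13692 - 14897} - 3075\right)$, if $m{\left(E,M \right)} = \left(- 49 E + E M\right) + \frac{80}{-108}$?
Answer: $- \frac{65324913128320}{771903} \approx -8.4628 \cdot 10^{7}$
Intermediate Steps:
$m{\left(E,M \right)} = - \frac{20}{27} - 49 E + E M$ ($m{\left(E,M \right)} = \left(- 49 E + E M\right) + 80 \left(- \frac{1}{108}\right) = \left(- 49 E + E M\right) - \frac{20}{27} = - \frac{20}{27} - 49 E + E M$)
$\left(25892 + 1628\right) \left(\frac{m{\left(-126,49 \right)} + 4568}{-13692 - 14897} - 3075\right) = \left(25892 + 1628\right) \left(\frac{\left(- \frac{20}{27} - -6174 - 6174\right) + 4568}{-13692 - 14897} - 3075\right) = 27520 \left(\frac{\left(- \frac{20}{27} + 6174 - 6174\right) + 4568}{-28589} - 3075\right) = 27520 \left(\left(- \frac{20}{27} + 4568\right) \left(- \frac{1}{28589}\right) - 3075\right) = 27520 \left(\frac{123316}{27} \left(- \frac{1}{28589}\right) - 3075\right) = 27520 \left(- \frac{123316}{771903} - 3075\right) = 27520 \left(- \frac{2373725041}{771903}\right) = - \frac{65324913128320}{771903}$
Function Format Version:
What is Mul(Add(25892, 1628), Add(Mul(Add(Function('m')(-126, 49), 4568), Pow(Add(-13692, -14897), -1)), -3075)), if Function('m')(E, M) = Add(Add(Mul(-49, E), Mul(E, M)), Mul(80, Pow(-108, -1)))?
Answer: Rational(-65324913128320, 771903) ≈ -8.4628e+7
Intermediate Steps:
Function('m')(E, M) = Add(Rational(-20, 27), Mul(-49, E), Mul(E, M)) (Function('m')(E, M) = Add(Add(Mul(-49, E), Mul(E, M)), Mul(80, Rational(-1, 108))) = Add(Add(Mul(-49, E), Mul(E, M)), Rational(-20, 27)) = Add(Rational(-20, 27), Mul(-49, E), Mul(E, M)))
Mul(Add(25892, 1628), Add(Mul(Add(Function('m')(-126, 49), 4568), Pow(Add(-13692, -14897), -1)), -3075)) = Mul(Add(25892, 1628), Add(Mul(Add(Add(Rational(-20, 27), Mul(-49, -126), Mul(-126, 49)), 4568), Pow(Add(-13692, -14897), -1)), -3075)) = Mul(27520, Add(Mul(Add(Add(Rational(-20, 27), 6174, -6174), 4568), Pow(-28589, -1)), -3075)) = Mul(27520, Add(Mul(Add(Rational(-20, 27), 4568), Rational(-1, 28589)), -3075)) = Mul(27520, Add(Mul(Rational(123316, 27), Rational(-1, 28589)), -3075)) = Mul(27520, Add(Rational(-123316, 771903), -3075)) = Mul(27520, Rational(-2373725041, 771903)) = Rational(-65324913128320, 771903)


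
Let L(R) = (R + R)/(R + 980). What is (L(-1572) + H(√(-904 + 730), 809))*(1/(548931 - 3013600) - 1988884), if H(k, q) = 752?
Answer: -274709660976547277/182385506 ≈ -1.5062e+9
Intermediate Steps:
L(R) = 2*R/(980 + R) (L(R) = (2*R)/(980 + R) = 2*R/(980 + R))
(L(-1572) + H(√(-904 + 730), 809))*(1/(548931 - 3013600) - 1988884) = (2*(-1572)/(980 - 1572) + 752)*(1/(548931 - 3013600) - 1988884) = (2*(-1572)/(-592) + 752)*(1/(-2464669) - 1988884) = (2*(-1572)*(-1/592) + 752)*(-1/2464669 - 1988884) = (393/74 + 752)*(-4901940739397/2464669) = (56041/74)*(-4901940739397/2464669) = -274709660976547277/182385506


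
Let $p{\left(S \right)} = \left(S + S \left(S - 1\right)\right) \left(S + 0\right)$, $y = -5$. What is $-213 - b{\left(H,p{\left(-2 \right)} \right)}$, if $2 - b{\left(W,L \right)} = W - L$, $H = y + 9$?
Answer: $-203$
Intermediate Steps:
$H = 4$ ($H = -5 + 9 = 4$)
$p{\left(S \right)} = S \left(S + S \left(-1 + S\right)\right)$ ($p{\left(S \right)} = \left(S + S \left(-1 + S\right)\right) S = S \left(S + S \left(-1 + S\right)\right)$)
$b{\left(W,L \right)} = 2 + L - W$ ($b{\left(W,L \right)} = 2 - \left(W - L\right) = 2 + \left(L - W\right) = 2 + L - W$)
$-213 - b{\left(H,p{\left(-2 \right)} \right)} = -213 - \left(2 + \left(-2\right)^{3} - 4\right) = -213 - \left(2 - 8 - 4\right) = -213 - -10 = -213 + 10 = -203$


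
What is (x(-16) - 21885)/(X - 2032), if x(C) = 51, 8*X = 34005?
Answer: -174672/17749 ≈ -9.8412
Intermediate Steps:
X = 34005/8 (X = (1/8)*34005 = 34005/8 ≈ 4250.6)
(x(-16) - 21885)/(X - 2032) = (51 - 21885)/(34005/8 - 2032) = -21834/17749/8 = -21834*8/17749 = -174672/17749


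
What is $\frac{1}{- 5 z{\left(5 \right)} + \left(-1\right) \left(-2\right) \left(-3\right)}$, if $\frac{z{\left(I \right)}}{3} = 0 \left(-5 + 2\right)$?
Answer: $- \frac{1}{6} \approx -0.16667$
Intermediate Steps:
$z{\left(I \right)} = 0$ ($z{\left(I \right)} = 3 \cdot 0 \left(-5 + 2\right) = 3 \cdot 0 \left(-3\right) = 3 \cdot 0 = 0$)
$\frac{1}{- 5 z{\left(5 \right)} + \left(-1\right) \left(-2\right) \left(-3\right)} = \frac{1}{\left(-5\right) 0 + \left(-1\right) \left(-2\right) \left(-3\right)} = \frac{1}{0 + 2 \left(-3\right)} = \frac{1}{0 - 6} = \frac{1}{-6} = - \frac{1}{6}$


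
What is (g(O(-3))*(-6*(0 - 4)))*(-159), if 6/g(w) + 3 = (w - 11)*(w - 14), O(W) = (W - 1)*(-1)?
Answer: -22896/67 ≈ -341.73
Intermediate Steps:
O(W) = 1 - W (O(W) = (-1 + W)*(-1) = 1 - W)
g(w) = 6/(-3 + (-14 + w)*(-11 + w)) (g(w) = 6/(-3 + (w - 11)*(w - 14)) = 6/(-3 + (-11 + w)*(-14 + w)) = 6/(-3 + (-14 + w)*(-11 + w)))
(g(O(-3))*(-6*(0 - 4)))*(-159) = ((6/(151 + (1 - 1*(-3))² - 25*(1 - 1*(-3))))*(-6*(0 - 4)))*(-159) = ((6/(151 + (1 + 3)² - 25*(1 + 3)))*(-6*(-4)))*(-159) = ((6/(151 + 4² - 25*4))*24)*(-159) = ((6/(151 + 16 - 100))*24)*(-159) = ((6/67)*24)*(-159) = (144/67)*(-159) = -22896/67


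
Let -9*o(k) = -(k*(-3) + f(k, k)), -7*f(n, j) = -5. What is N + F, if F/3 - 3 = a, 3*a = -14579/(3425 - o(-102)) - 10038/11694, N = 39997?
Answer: 16654789534515/416360972 ≈ 40001.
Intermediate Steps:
f(n, j) = 5/7 (f(n, j) = -⅐*(-5) = 5/7)
o(k) = 5/63 - k/3 (o(k) = -(-1)*(k*(-3) + 5/7)/9 = -(-1)*(-3*k + 5/7)/9 = -(-1)*(5/7 - 3*k)/9 = -(-5/7 + 3*k)/9 = 5/63 - k/3)
a = -2147511317/1249082916 (a = (-14579/(3425 - (5/63 - ⅓*(-102))) - 10038/11694)/3 = (-14579/(3425 - (5/63 + 34)) - 10038*1/11694)/3 = (-14579/(3425 - 1*2147/63) - 1673/1949)/3 = (-14579/(3425 - 2147/63) - 1673/1949)/3 = (-14579/213628/63 - 1673/1949)/3 = (-14579*63/213628 - 1673/1949)/3 = (-918477/213628 - 1673/1949)/3 = (⅓)*(-2147511317/416360972) = -2147511317/1249082916 ≈ -1.7193)
F = 1599737431/416360972 (F = 9 + 3*(-2147511317/1249082916) = 9 - 2147511317/416360972 = 1599737431/416360972 ≈ 3.8422)
N + F = 39997 + 1599737431/416360972 = 16654789534515/416360972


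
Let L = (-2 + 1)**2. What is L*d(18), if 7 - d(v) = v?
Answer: -11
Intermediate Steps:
L = 1 (L = (-1)**2 = 1)
d(v) = 7 - v
L*d(18) = 1*(7 - 1*18) = 1*(7 - 18) = 1*(-11) = -11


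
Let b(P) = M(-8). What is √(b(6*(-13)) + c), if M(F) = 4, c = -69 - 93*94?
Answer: I*√8807 ≈ 93.846*I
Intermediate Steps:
c = -8811 (c = -69 - 8742 = -8811)
b(P) = 4
√(b(6*(-13)) + c) = √(4 - 8811) = √(-8807) = I*√8807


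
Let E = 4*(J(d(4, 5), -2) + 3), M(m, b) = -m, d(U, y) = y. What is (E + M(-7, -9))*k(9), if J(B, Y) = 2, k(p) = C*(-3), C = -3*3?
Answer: 729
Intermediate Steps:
C = -9
k(p) = 27 (k(p) = -9*(-3) = 27)
E = 20 (E = 4*(2 + 3) = 4*5 = 20)
(E + M(-7, -9))*k(9) = (20 - 1*(-7))*27 = (20 + 7)*27 = 27*27 = 729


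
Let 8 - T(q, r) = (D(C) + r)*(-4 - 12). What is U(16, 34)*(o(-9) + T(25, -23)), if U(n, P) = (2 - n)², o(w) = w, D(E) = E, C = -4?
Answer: -84868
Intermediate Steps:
T(q, r) = -56 + 16*r (T(q, r) = 8 - (-4 + r)*(-4 - 12) = 8 - (-4 + r)*(-16) = 8 - (64 - 16*r) = 8 + (-64 + 16*r) = -56 + 16*r)
U(16, 34)*(o(-9) + T(25, -23)) = (-2 + 16)²*(-9 + (-56 + 16*(-23))) = 14²*(-9 + (-56 - 368)) = 196*(-9 - 424) = 196*(-433) = -84868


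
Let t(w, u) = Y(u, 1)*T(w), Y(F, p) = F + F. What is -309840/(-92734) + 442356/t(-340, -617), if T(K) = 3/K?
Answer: 1162369755920/28608439 ≈ 40630.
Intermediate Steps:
Y(F, p) = 2*F
t(w, u) = 6*u/w (t(w, u) = (2*u)*(3/w) = 6*u/w)
-309840/(-92734) + 442356/t(-340, -617) = -309840/(-92734) + 442356/((6*(-617)/(-340))) = -309840*(-1/92734) + 442356/((6*(-617)*(-1/340))) = 154920/46367 + 442356/(1851/170) = 154920/46367 + 442356*(170/1851) = 154920/46367 + 25066840/617 = 1162369755920/28608439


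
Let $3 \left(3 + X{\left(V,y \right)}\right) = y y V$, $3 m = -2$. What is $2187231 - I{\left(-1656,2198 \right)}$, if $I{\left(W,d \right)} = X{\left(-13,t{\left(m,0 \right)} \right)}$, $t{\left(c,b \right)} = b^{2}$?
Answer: $2187234$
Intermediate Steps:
$m = - \frac{2}{3}$ ($m = \frac{1}{3} \left(-2\right) = - \frac{2}{3} \approx -0.66667$)
$X{\left(V,y \right)} = -3 + \frac{V y^{2}}{3}$ ($X{\left(V,y \right)} = -3 + \frac{y y V}{3} = -3 + \frac{y^{2} V}{3} = -3 + \frac{V y^{2}}{3}$)
$I{\left(W,d \right)} = -3$ ($I{\left(W,d \right)} = -3 + \frac{1}{3} \left(-13\right) \left(0^{2}\right)^{2} = -3 + \frac{1}{3} \left(-13\right) 0^{2} = -3 + \frac{1}{3} \left(-13\right) 0 = -3 + 0 = -3$)
$2187231 - I{\left(-1656,2198 \right)} = 2187231 - -3 = 2187231 + 3 = 2187234$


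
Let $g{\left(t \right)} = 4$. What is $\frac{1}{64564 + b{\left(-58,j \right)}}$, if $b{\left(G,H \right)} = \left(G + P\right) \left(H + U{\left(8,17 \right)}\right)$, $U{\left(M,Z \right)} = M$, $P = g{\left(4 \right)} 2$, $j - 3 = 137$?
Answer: $\frac{1}{57164} \approx 1.7494 \cdot 10^{-5}$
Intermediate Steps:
$j = 140$ ($j = 3 + 137 = 140$)
$P = 8$ ($P = 4 \cdot 2 = 8$)
$b{\left(G,H \right)} = \left(8 + G\right) \left(8 + H\right)$ ($b{\left(G,H \right)} = \left(G + 8\right) \left(H + 8\right) = \left(8 + G\right) \left(8 + H\right)$)
$\frac{1}{64564 + b{\left(-58,j \right)}} = \frac{1}{64564 + \left(64 + 8 \left(-58\right) + 8 \cdot 140 - 8120\right)} = \frac{1}{64564 + \left(64 - 464 + 1120 - 8120\right)} = \frac{1}{64564 - 7400} = \frac{1}{57164}$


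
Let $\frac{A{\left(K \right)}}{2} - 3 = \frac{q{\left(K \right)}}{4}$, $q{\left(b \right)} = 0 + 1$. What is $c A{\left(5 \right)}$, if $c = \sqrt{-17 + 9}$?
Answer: $13 i \sqrt{2} \approx 18.385 i$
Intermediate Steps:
$q{\left(b \right)} = 1$
$A{\left(K \right)} = \frac{13}{2}$ ($A{\left(K \right)} = 6 + 2 \cdot 1 \cdot \frac{1}{4} = 6 + 2 \cdot \frac{1}{4} = 6 + \frac{1}{2} = \frac{13}{2}$)
$c = 2 i \sqrt{2}$ ($c = \sqrt{-8} = 2 i \sqrt{2} \approx 2.8284 i$)
$c A{\left(5 \right)} = 2 i \sqrt{2} \cdot \frac{13}{2} = 13 i \sqrt{2}$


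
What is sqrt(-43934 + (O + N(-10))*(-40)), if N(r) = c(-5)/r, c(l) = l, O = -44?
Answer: 17*I*sqrt(146) ≈ 205.41*I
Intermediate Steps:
N(r) = -5/r
sqrt(-43934 + (O + N(-10))*(-40)) = sqrt(-43934 + (-44 - 5/(-10))*(-40)) = sqrt(-43934 + (-44 - 5*(-1/10))*(-40)) = sqrt(-43934 + (-44 + 1/2)*(-40)) = sqrt(-43934 - 87/2*(-40)) = sqrt(-43934 + 1740) = sqrt(-42194) = 17*I*sqrt(146)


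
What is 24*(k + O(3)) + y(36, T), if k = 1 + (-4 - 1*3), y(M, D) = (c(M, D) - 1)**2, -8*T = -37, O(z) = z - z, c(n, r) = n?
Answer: 1081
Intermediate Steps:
O(z) = 0
T = 37/8 (T = -1/8*(-37) = 37/8 ≈ 4.6250)
y(M, D) = (-1 + M)**2 (y(M, D) = (M - 1)**2 = (-1 + M)**2)
k = -6 (k = 1 + (-4 - 3) = 1 - 7 = -6)
24*(k + O(3)) + y(36, T) = 24*(-6 + 0) + (-1 + 36)**2 = 24*(-6) + 35**2 = -144 + 1225 = 1081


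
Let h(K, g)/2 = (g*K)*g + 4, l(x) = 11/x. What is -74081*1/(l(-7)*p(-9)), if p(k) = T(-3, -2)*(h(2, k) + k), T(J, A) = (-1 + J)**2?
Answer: 27293/2992 ≈ 9.1220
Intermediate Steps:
h(K, g) = 8 + 2*K*g**2 (h(K, g) = 2*((g*K)*g + 4) = 2*((K*g)*g + 4) = 2*(K*g**2 + 4) = 2*(4 + K*g**2) = 8 + 2*K*g**2)
p(k) = 128 + 16*k + 64*k**2 (p(k) = (-1 - 3)**2*((8 + 2*2*k**2) + k) = (-4)**2*((8 + 4*k**2) + k) = 16*(8 + k + 4*k**2) = 128 + 16*k + 64*k**2)
-74081*1/(l(-7)*p(-9)) = -74081*(-7/(11*(128 + 16*(-9) + 64*(-9)**2))) = -74081*(-7/(11*(128 - 144 + 64*81))) = -74081*(-7/(11*(128 - 144 + 5184))) = -74081/(5168*(-11/7)) = -74081/(-56848/7) = -74081*(-7/56848) = 27293/2992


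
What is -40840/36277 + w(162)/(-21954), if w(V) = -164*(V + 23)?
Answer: 102021410/398212629 ≈ 0.25620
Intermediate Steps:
w(V) = -3772 - 164*V (w(V) = -164*(23 + V) = -3772 - 164*V)
-40840/36277 + w(162)/(-21954) = -40840/36277 + (-3772 - 164*162)/(-21954) = -40840*1/36277 + (-3772 - 26568)*(-1/21954) = -40840/36277 - 30340*(-1/21954) = -40840/36277 + 15170/10977 = 102021410/398212629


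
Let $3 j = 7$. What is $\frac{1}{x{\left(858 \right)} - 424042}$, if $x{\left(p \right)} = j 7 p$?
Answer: $- \frac{1}{410028} \approx -2.4389 \cdot 10^{-6}$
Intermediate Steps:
$j = \frac{7}{3}$ ($j = \frac{1}{3} \cdot 7 = \frac{7}{3} \approx 2.3333$)
$x{\left(p \right)} = \frac{49 p}{3}$ ($x{\left(p \right)} = \frac{7}{3} \cdot 7 p = \frac{49 p}{3}$)
$\frac{1}{x{\left(858 \right)} - 424042} = \frac{1}{\frac{49}{3} \cdot 858 - 424042} = \frac{1}{14014 - 424042} = \frac{1}{-410028} = - \frac{1}{410028}$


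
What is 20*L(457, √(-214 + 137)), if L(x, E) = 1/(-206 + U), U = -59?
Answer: -4/53 ≈ -0.075472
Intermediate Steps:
L(x, E) = -1/265 (L(x, E) = 1/(-206 - 59) = 1/(-265) = -1/265)
20*L(457, √(-214 + 137)) = 20*(-1/265) = -4/53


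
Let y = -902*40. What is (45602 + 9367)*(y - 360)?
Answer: -2003070360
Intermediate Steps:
y = -36080
(45602 + 9367)*(y - 360) = (45602 + 9367)*(-36080 - 360) = 54969*(-36440) = -2003070360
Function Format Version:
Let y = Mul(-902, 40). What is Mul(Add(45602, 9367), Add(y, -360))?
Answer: -2003070360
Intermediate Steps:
y = -36080
Mul(Add(45602, 9367), Add(y, -360)) = Mul(Add(45602, 9367), Add(-36080, -360)) = Mul(54969, -36440) = -2003070360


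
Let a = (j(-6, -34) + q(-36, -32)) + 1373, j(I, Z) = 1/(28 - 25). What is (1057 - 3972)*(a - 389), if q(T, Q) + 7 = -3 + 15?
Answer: -8651720/3 ≈ -2.8839e+6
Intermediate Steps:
q(T, Q) = 5 (q(T, Q) = -7 + (-3 + 15) = -7 + 12 = 5)
j(I, Z) = ⅓ (j(I, Z) = 1/3 = ⅓)
a = 4135/3 (a = (⅓ + 5) + 1373 = 16/3 + 1373 = 4135/3 ≈ 1378.3)
(1057 - 3972)*(a - 389) = (1057 - 3972)*(4135/3 - 389) = -2915*2968/3 = -8651720/3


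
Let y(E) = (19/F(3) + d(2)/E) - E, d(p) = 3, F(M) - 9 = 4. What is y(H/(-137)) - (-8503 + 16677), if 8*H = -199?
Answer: -23125690661/2835352 ≈ -8156.2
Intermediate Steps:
H = -199/8 (H = (⅛)*(-199) = -199/8 ≈ -24.875)
F(M) = 13 (F(M) = 9 + 4 = 13)
y(E) = 19/13 - E + 3/E (y(E) = (19/13 + 3/E) - E = 19/13 - E + 3/E)
y(H/(-137)) - (-8503 + 16677) = (19/13 - (-199)/(8*(-137)) + 3/((-199/8/(-137)))) - (-8503 + 16677) = (19/13 - (-199)*(-1)/(8*137) + 3/((-199/8*(-1/137)))) - 1*8174 = (19/13 - 1*199/1096 + 3/(199/1096)) - 8174 = (19/13 - 199/1096 + 3*(1096/199)) - 8174 = (19/13 - 199/1096 + 3288/199) - 8174 = 50476587/2835352 - 8174 = -23125690661/2835352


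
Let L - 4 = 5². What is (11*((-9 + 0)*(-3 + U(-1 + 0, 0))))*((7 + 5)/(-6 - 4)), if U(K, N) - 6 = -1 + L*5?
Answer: 87318/5 ≈ 17464.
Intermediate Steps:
L = 29 (L = 4 + 5² = 4 + 25 = 29)
U(K, N) = 150 (U(K, N) = 6 + (-1 + 29*5) = 6 + (-1 + 145) = 6 + 144 = 150)
(11*((-9 + 0)*(-3 + U(-1 + 0, 0))))*((7 + 5)/(-6 - 4)) = (11*((-9 + 0)*(-3 + 150)))*((7 + 5)/(-6 - 4)) = (11*(-9*147))*(12/(-10)) = (11*(-1323))*(12*(-⅒)) = -14553*(-6/5) = 87318/5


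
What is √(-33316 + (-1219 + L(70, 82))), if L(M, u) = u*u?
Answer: I*√27811 ≈ 166.77*I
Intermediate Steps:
L(M, u) = u²
√(-33316 + (-1219 + L(70, 82))) = √(-33316 + (-1219 + 82²)) = √(-33316 + (-1219 + 6724)) = √(-33316 + 5505) = √(-27811) = I*√27811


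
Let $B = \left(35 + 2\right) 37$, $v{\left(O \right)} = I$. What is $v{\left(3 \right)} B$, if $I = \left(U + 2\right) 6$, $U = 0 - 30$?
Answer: $-229992$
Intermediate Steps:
$U = -30$ ($U = 0 - 30 = -30$)
$I = -168$ ($I = \left(-30 + 2\right) 6 = \left(-28\right) 6 = -168$)
$v{\left(O \right)} = -168$
$B = 1369$ ($B = 37 \cdot 37 = 1369$)
$v{\left(3 \right)} B = \left(-168\right) 1369 = -229992$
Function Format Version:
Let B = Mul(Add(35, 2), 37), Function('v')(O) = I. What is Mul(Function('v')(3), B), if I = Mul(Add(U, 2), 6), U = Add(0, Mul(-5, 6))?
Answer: -229992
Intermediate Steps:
U = -30 (U = Add(0, -30) = -30)
I = -168 (I = Mul(Add(-30, 2), 6) = Mul(-28, 6) = -168)
Function('v')(O) = -168
B = 1369 (B = Mul(37, 37) = 1369)
Mul(Function('v')(3), B) = Mul(-168, 1369) = -229992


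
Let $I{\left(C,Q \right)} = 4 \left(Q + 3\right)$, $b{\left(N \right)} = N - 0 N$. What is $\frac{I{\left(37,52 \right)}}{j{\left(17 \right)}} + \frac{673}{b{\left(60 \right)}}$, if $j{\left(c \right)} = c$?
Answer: $\frac{24641}{1020} \approx 24.158$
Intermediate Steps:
$b{\left(N \right)} = N$ ($b{\left(N \right)} = N - 0 = N + 0 = N$)
$I{\left(C,Q \right)} = 12 + 4 Q$ ($I{\left(C,Q \right)} = 4 \left(3 + Q\right) = 12 + 4 Q$)
$\frac{I{\left(37,52 \right)}}{j{\left(17 \right)}} + \frac{673}{b{\left(60 \right)}} = \frac{12 + 4 \cdot 52}{17} + \frac{673}{60} = \left(12 + 208\right) \frac{1}{17} + 673 \cdot \frac{1}{60} = 220 \cdot \frac{1}{17} + \frac{673}{60} = \frac{220}{17} + \frac{673}{60} = \frac{24641}{1020}$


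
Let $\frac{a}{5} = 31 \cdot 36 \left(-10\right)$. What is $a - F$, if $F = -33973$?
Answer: $-21827$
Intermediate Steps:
$a = -55800$ ($a = 5 \cdot 31 \cdot 36 \left(-10\right) = 5 \cdot 1116 \left(-10\right) = 5 \left(-11160\right) = -55800$)
$a - F = -55800 - -33973 = -55800 + 33973 = -21827$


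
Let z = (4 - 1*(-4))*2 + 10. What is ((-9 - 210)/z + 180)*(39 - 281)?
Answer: -539781/13 ≈ -41522.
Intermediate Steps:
z = 26 (z = (4 + 4)*2 + 10 = 8*2 + 10 = 16 + 10 = 26)
((-9 - 210)/z + 180)*(39 - 281) = ((-9 - 210)/26 + 180)*(39 - 281) = (-219*1/26 + 180)*(-242) = (-219/26 + 180)*(-242) = (4461/26)*(-242) = -539781/13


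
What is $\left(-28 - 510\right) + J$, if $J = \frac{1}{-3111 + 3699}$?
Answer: $- \frac{316343}{588} \approx -538.0$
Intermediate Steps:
$J = \frac{1}{588} \approx 0.0017007$
$\left(-28 - 510\right) + J = \left(-28 - 510\right) + \frac{1}{588} = -538 + \frac{1}{588} = - \frac{316343}{588}$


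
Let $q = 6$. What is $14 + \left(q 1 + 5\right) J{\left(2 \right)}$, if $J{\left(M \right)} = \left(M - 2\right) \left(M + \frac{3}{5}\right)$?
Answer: $14$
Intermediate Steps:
$J{\left(M \right)} = \left(-2 + M\right) \left(\frac{3}{5} + M\right)$ ($J{\left(M \right)} = \left(-2 + M\right) \left(M + 3 \cdot \frac{1}{5}\right) = \left(-2 + M\right) \left(M + \frac{3}{5}\right) = \left(-2 + M\right) \left(\frac{3}{5} + M\right)$)
$14 + \left(q 1 + 5\right) J{\left(2 \right)} = 14 + \left(6 \cdot 1 + 5\right) \left(- \frac{6}{5} + 2^{2} - \frac{14}{5}\right) = 14 + \left(6 + 5\right) \left(- \frac{6}{5} + 4 - \frac{14}{5}\right) = 14 + 11 \cdot 0 = 14 + 0 = 14$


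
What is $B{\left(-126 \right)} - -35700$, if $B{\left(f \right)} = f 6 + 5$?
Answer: $34949$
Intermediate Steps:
$B{\left(f \right)} = 5 + 6 f$ ($B{\left(f \right)} = 6 f + 5 = 5 + 6 f$)
$B{\left(-126 \right)} - -35700 = \left(5 + 6 \left(-126\right)\right) - -35700 = \left(5 - 756\right) + 35700 = -751 + 35700 = 34949$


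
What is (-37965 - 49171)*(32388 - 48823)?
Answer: 1432080160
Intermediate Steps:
(-37965 - 49171)*(32388 - 48823) = -87136*(-16435) = 1432080160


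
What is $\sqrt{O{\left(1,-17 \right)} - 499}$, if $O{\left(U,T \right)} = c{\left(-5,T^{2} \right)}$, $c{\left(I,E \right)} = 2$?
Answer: $i \sqrt{497} \approx 22.293 i$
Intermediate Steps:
$O{\left(U,T \right)} = 2$
$\sqrt{O{\left(1,-17 \right)} - 499} = \sqrt{2 - 499} = \sqrt{-497} = i \sqrt{497}$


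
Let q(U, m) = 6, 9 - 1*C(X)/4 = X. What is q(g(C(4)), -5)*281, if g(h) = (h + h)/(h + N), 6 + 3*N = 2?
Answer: 1686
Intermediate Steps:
C(X) = 36 - 4*X
N = -4/3 (N = -2 + (1/3)*2 = -2 + 2/3 = -4/3 ≈ -1.3333)
g(h) = 2*h/(-4/3 + h) (g(h) = (h + h)/(h - 4/3) = (2*h)/(-4/3 + h) = 2*h/(-4/3 + h))
q(g(C(4)), -5)*281 = 6*281 = 1686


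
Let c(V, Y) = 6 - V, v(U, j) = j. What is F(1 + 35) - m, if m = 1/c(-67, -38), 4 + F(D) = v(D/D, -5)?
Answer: -658/73 ≈ -9.0137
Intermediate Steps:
F(D) = -9 (F(D) = -4 - 5 = -9)
m = 1/73 (m = 1/(6 - 1*(-67)) = 1/(6 + 67) = 1/73 ≈ 0.013699)
F(1 + 35) - m = -9 - 1*1/73 = -9 - 1/73 = -658/73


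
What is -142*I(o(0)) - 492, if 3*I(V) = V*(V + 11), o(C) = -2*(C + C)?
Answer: -492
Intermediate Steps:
o(C) = -4*C
I(V) = V*(11 + V)/3 (I(V) = (V*(V + 11))/3 = (V*(11 + V))/3 = V*(11 + V)/3)
-142*I(o(0)) - 492 = -142*(-4*0)*(11 - 4*0)/3 - 492 = -142*0*(11 + 0)/3 - 492 = -142*0*11/3 - 492 = -142*0 - 492 = 0 - 492 = -492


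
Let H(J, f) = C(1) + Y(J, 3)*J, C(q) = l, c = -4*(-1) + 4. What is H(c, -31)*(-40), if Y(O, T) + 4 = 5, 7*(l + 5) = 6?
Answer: -1080/7 ≈ -154.29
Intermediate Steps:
l = -29/7 (l = -5 + (⅐)*6 = -5 + 6/7 = -29/7 ≈ -4.1429)
Y(O, T) = 1 (Y(O, T) = -4 + 5 = 1)
c = 8 (c = 4 + 4 = 8)
C(q) = -29/7
H(J, f) = -29/7 + J (H(J, f) = -29/7 + 1*J = -29/7 + J)
H(c, -31)*(-40) = (-29/7 + 8)*(-40) = (27/7)*(-40) = -1080/7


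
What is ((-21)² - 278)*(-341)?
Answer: -55583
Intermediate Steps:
((-21)² - 278)*(-341) = (441 - 278)*(-341) = 163*(-341) = -55583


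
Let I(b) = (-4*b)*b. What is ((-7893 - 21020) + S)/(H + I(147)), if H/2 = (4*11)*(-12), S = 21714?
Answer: 313/3804 ≈ 0.082282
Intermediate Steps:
I(b) = -4*b²
H = -1056 (H = 2*((4*11)*(-12)) = 2*(44*(-12)) = 2*(-528) = -1056)
((-7893 - 21020) + S)/(H + I(147)) = ((-7893 - 21020) + 21714)/(-1056 - 4*147²) = (-28913 + 21714)/(-1056 - 4*21609) = -7199/(-1056 - 86436) = -7199/(-87492) = -7199*(-1/87492) = 313/3804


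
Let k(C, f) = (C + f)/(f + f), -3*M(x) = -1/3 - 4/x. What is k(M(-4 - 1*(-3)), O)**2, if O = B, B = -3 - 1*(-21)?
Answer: 22801/104976 ≈ 0.21720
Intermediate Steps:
B = 18 (B = -3 + 21 = 18)
M(x) = 1/9 + 4/(3*x) (M(x) = -(-1/3 - 4/x)/3 = 1/9 + 4/(3*x))
O = 18
k(C, f) = (C + f)/(2*f) (k(C, f) = (C + f)/((2*f)) = (C + f)*(1/(2*f)) = (C + f)/(2*f))
k(M(-4 - 1*(-3)), O)**2 = ((1/2)*((12 + (-4 - 1*(-3)))/(9*(-4 - 1*(-3))) + 18)/18)**2 = ((1/2)*(1/18)*((12 + (-4 + 3))/(9*(-4 + 3)) + 18))**2 = ((1/2)*(1/18)*((1/9)*(12 - 1)/(-1) + 18))**2 = ((1/2)*(1/18)*((1/9)*(-1)*11 + 18))**2 = ((1/2)*(1/18)*(-11/9 + 18))**2 = ((1/2)*(1/18)*(151/9))**2 = (151/324)**2 = 22801/104976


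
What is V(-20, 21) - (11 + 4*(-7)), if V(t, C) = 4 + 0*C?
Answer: 21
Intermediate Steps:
V(t, C) = 4 (V(t, C) = 4 + 0 = 4)
V(-20, 21) - (11 + 4*(-7)) = 4 - (11 + 4*(-7)) = 4 - (11 - 28) = 4 - 1*(-17) = 4 + 17 = 21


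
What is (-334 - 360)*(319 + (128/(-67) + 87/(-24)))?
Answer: -58301899/268 ≈ -2.1754e+5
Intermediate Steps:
(-334 - 360)*(319 + (128/(-67) + 87/(-24))) = -694*(319 + (128*(-1/67) + 87*(-1/24))) = -694*(319 + (-128/67 - 29/8)) = -694*(319 - 2967/536) = -694*168017/536 = -58301899/268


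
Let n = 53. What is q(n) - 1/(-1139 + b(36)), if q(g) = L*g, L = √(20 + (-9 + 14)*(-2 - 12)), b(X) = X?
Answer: 1/1103 + 265*I*√2 ≈ 0.00090662 + 374.77*I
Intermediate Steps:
L = 5*I*√2 (L = √(20 + 5*(-14)) = √(20 - 70) = √(-50) = 5*I*√2 ≈ 7.0711*I)
q(g) = 5*I*g*√2 (q(g) = (5*I*√2)*g = 5*I*g*√2)
q(n) - 1/(-1139 + b(36)) = 5*I*53*√2 - 1/(-1139 + 36) = 265*I*√2 - 1/(-1103) = 265*I*√2 - 1*(-1/1103) = 265*I*√2 + 1/1103 = 1/1103 + 265*I*√2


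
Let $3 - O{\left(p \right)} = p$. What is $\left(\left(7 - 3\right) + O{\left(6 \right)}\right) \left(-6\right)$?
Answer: $-6$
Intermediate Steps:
$O{\left(p \right)} = 3 - p$
$\left(\left(7 - 3\right) + O{\left(6 \right)}\right) \left(-6\right) = \left(\left(7 - 3\right) + \left(3 - 6\right)\right) \left(-6\right) = \left(4 + \left(3 - 6\right)\right) \left(-6\right) = \left(4 - 3\right) \left(-6\right) = 1 \left(-6\right) = -6$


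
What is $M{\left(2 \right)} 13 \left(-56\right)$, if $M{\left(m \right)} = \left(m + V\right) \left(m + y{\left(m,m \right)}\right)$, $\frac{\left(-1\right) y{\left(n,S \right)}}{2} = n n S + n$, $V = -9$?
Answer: $-91728$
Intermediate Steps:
$y{\left(n,S \right)} = - 2 n - 2 S n^{2}$ ($y{\left(n,S \right)} = - 2 \left(n n S + n\right) = - 2 \left(n^{2} S + n\right) = - 2 \left(S n^{2} + n\right) = - 2 \left(n + S n^{2}\right) = - 2 n - 2 S n^{2}$)
$M{\left(m \right)} = \left(-9 + m\right) \left(m - 2 m \left(1 + m^{2}\right)\right)$ ($M{\left(m \right)} = \left(m - 9\right) \left(m - 2 m \left(1 + m m\right)\right) = \left(-9 + m\right) \left(m - 2 m \left(1 + m^{2}\right)\right)$)
$M{\left(2 \right)} 13 \left(-56\right) = 2 \left(9 - 2 - 2 \cdot 2^{3} + 18 \cdot 2^{2}\right) 13 \left(-56\right) = 2 \left(9 - 2 - 16 + 18 \cdot 4\right) 13 \left(-56\right) = 2 \left(9 - 2 - 16 + 72\right) 13 \left(-56\right) = 2 \cdot 63 \cdot 13 \left(-56\right) = 126 \cdot 13 \left(-56\right) = 1638 \left(-56\right) = -91728$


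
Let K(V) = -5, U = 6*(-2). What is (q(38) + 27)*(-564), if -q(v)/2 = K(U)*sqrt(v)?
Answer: -15228 - 5640*sqrt(38) ≈ -49995.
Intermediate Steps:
U = -12
q(v) = 10*sqrt(v) (q(v) = -(-10)*sqrt(v) = 10*sqrt(v))
(q(38) + 27)*(-564) = (10*sqrt(38) + 27)*(-564) = (27 + 10*sqrt(38))*(-564) = -15228 - 5640*sqrt(38)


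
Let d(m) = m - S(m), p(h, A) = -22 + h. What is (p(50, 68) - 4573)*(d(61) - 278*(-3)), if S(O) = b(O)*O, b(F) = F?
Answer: 12844170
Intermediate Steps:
S(O) = O² (S(O) = O*O = O²)
d(m) = m - m²
(p(50, 68) - 4573)*(d(61) - 278*(-3)) = ((-22 + 50) - 4573)*(61*(1 - 1*61) - 278*(-3)) = (28 - 4573)*(61*(1 - 61) + 834) = -4545*(61*(-60) + 834) = -4545*(-3660 + 834) = -4545*(-2826) = 12844170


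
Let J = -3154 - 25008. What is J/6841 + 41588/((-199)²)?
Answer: -830739854/270910441 ≈ -3.0665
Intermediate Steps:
J = -28162
J/6841 + 41588/((-199)²) = -28162/6841 + 41588/((-199)²) = -28162*1/6841 + 41588/39601 = -28162/6841 + 41588*(1/39601) = -28162/6841 + 41588/39601 = -830739854/270910441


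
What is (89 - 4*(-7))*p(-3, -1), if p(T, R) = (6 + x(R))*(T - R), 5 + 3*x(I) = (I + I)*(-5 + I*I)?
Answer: -1638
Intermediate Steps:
x(I) = -5/3 + 2*I*(-5 + I**2)/3 (x(I) = -5/3 + ((I + I)*(-5 + I*I))/3 = -5/3 + ((2*I)*(-5 + I**2))/3 = -5/3 + (2*I*(-5 + I**2))/3 = -5/3 + 2*I*(-5 + I**2)/3)
p(T, R) = (T - R)*(13/3 - 10*R/3 + 2*R**3/3) (p(T, R) = (6 + (-5/3 - 10*R/3 + 2*R**3/3))*(T - R) = (13/3 - 10*R/3 + 2*R**3/3)*(T - R) = (T - R)*(13/3 - 10*R/3 + 2*R**3/3))
(89 - 4*(-7))*p(-3, -1) = (89 - 4*(-7))*(-13/3*(-1) - 2/3*(-1)**4 + (10/3)*(-1)**2 + (13/3)*(-3) - 10/3*(-1)*(-3) + (2/3)*(-3)*(-1)**3) = (89 + 28)*(13/3 - 2/3*1 + (10/3)*1 - 13 - 10 + (2/3)*(-3)*(-1)) = 117*(13/3 - 2/3 + 10/3 - 13 - 10 + 2) = 117*(-14) = -1638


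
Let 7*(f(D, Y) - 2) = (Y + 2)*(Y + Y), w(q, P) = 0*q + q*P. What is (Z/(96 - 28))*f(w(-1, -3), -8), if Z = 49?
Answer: 385/34 ≈ 11.324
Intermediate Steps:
w(q, P) = P*q (w(q, P) = 0 + P*q = P*q)
f(D, Y) = 2 + 2*Y*(2 + Y)/7 (f(D, Y) = 2 + ((Y + 2)*(Y + Y))/7 = 2 + ((2 + Y)*(2*Y))/7 = 2 + (2*Y*(2 + Y))/7 = 2 + 2*Y*(2 + Y)/7)
(Z/(96 - 28))*f(w(-1, -3), -8) = (49/(96 - 28))*(2 + (2/7)*(-8)² + (4/7)*(-8)) = (49/68)*(2 + (2/7)*64 - 32/7) = ((1/68)*49)*(2 + 128/7 - 32/7) = (49/68)*(110/7) = 385/34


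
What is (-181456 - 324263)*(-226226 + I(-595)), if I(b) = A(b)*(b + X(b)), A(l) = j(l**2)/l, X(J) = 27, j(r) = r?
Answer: -56506006746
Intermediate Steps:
A(l) = l (A(l) = l**2/l = l)
I(b) = b*(27 + b) (I(b) = b*(b + 27) = b*(27 + b))
(-181456 - 324263)*(-226226 + I(-595)) = (-181456 - 324263)*(-226226 - 595*(27 - 595)) = -505719*(-226226 - 595*(-568)) = -505719*(-226226 + 337960) = -505719*111734 = -56506006746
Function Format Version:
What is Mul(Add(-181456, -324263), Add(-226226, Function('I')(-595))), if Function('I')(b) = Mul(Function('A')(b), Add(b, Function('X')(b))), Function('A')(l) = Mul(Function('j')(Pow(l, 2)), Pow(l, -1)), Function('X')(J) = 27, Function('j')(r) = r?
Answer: -56506006746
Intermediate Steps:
Function('A')(l) = l (Function('A')(l) = Mul(Pow(l, 2), Pow(l, -1)) = l)
Function('I')(b) = Mul(b, Add(27, b)) (Function('I')(b) = Mul(b, Add(b, 27)) = Mul(b, Add(27, b)))
Mul(Add(-181456, -324263), Add(-226226, Function('I')(-595))) = Mul(Add(-181456, -324263), Add(-226226, Mul(-595, Add(27, -595)))) = Mul(-505719, Add(-226226, Mul(-595, -568))) = Mul(-505719, Add(-226226, 337960)) = Mul(-505719, 111734) = -56506006746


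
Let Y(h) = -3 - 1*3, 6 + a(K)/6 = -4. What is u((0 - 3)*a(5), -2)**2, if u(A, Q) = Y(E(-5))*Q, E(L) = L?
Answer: 144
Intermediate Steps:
a(K) = -60 (a(K) = -36 + 6*(-4) = -36 - 24 = -60)
Y(h) = -6 (Y(h) = -3 - 3 = -6)
u(A, Q) = -6*Q
u((0 - 3)*a(5), -2)**2 = (-6*(-2))**2 = 12**2 = 144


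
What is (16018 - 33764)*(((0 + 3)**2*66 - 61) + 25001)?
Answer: -453126364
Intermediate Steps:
(16018 - 33764)*(((0 + 3)**2*66 - 61) + 25001) = -17746*((3**2*66 - 61) + 25001) = -17746*((9*66 - 61) + 25001) = -17746*((594 - 61) + 25001) = -17746*(533 + 25001) = -17746*25534 = -453126364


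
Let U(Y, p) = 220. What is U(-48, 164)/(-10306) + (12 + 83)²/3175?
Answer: 1846263/654431 ≈ 2.8212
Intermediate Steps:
U(-48, 164)/(-10306) + (12 + 83)²/3175 = 220/(-10306) + (12 + 83)²/3175 = 220*(-1/10306) + 95²*(1/3175) = -110/5153 + 9025*(1/3175) = -110/5153 + 361/127 = 1846263/654431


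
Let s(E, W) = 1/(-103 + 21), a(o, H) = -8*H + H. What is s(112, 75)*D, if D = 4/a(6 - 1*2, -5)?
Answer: -2/1435 ≈ -0.0013937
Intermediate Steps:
a(o, H) = -7*H
s(E, W) = -1/82 (s(E, W) = 1/(-82) = -1/82)
D = 4/35 (D = 4/((-7*(-5))) = 4/35 ≈ 0.11429)
s(112, 75)*D = -1/82*4/35 = -2/1435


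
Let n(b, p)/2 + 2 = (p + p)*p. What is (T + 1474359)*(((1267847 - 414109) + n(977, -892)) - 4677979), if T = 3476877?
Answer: -3176658554004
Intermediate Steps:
n(b, p) = -4 + 4*p² (n(b, p) = -4 + 2*((p + p)*p) = -4 + 2*((2*p)*p) = -4 + 2*(2*p²) = -4 + 4*p²)
(T + 1474359)*(((1267847 - 414109) + n(977, -892)) - 4677979) = (3476877 + 1474359)*(((1267847 - 414109) + (-4 + 4*(-892)²)) - 4677979) = 4951236*((853738 + (-4 + 4*795664)) - 4677979) = 4951236*((853738 + (-4 + 3182656)) - 4677979) = 4951236*((853738 + 3182652) - 4677979) = 4951236*(4036390 - 4677979) = 4951236*(-641589) = -3176658554004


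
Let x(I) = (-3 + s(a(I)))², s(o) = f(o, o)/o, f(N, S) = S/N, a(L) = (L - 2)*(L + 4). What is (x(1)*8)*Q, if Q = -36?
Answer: -73728/25 ≈ -2949.1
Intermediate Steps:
a(L) = (-2 + L)*(4 + L)
s(o) = 1/o (s(o) = (o/o)/o = 1/o)
x(I) = (-3 + 1/(-8 + I² + 2*I))²
(x(1)*8)*Q = (((25 - 6*1 - 3*1²)²/(-8 + 1² + 2*1)²)*8)*(-36) = (((25 - 6 - 3*1)²/(-8 + 1 + 2)²)*8)*(-36) = (((25 - 6 - 3)²/(-5)²)*8)*(-36) = (((1/25)*16²)*8)*(-36) = (((1/25)*256)*8)*(-36) = ((256/25)*8)*(-36) = (2048/25)*(-36) = -73728/25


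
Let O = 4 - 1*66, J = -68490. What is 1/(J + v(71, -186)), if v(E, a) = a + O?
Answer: -1/68738 ≈ -1.4548e-5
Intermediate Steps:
O = -62 (O = 4 - 66 = -62)
v(E, a) = -62 + a (v(E, a) = a - 62 = -62 + a)
1/(J + v(71, -186)) = 1/(-68490 + (-62 - 186)) = 1/(-68490 - 248) = 1/(-68738) = -1/68738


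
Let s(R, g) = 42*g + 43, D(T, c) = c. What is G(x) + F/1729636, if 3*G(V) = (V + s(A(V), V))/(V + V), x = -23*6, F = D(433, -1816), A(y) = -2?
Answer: 2546945507/358034652 ≈ 7.1137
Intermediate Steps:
F = -1816
s(R, g) = 43 + 42*g
x = -138
G(V) = (43 + 43*V)/(6*V) (G(V) = ((V + (43 + 42*V))/(V + V))/3 = ((43 + 43*V)/((2*V)))/3 = ((43 + 43*V)*(1/(2*V)))/3 = ((43 + 43*V)/(2*V))/3 = (43 + 43*V)/(6*V))
G(x) + F/1729636 = (43/6)*(1 - 138)/(-138) - 1816/1729636 = (43/6)*(-1/138)*(-137) - 1816*1/1729636 = 5891/828 - 454/432409 = 2546945507/358034652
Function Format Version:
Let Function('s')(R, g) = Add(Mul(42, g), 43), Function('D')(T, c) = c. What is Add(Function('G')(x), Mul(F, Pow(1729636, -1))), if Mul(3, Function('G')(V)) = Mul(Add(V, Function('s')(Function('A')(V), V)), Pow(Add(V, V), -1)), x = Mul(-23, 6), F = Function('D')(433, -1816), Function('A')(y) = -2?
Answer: Rational(2546945507, 358034652) ≈ 7.1137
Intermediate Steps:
F = -1816
Function('s')(R, g) = Add(43, Mul(42, g))
x = -138
Function('G')(V) = Mul(Rational(1, 6), Pow(V, -1), Add(43, Mul(43, V))) (Function('G')(V) = Mul(Rational(1, 3), Mul(Add(V, Add(43, Mul(42, V))), Pow(Add(V, V), -1))) = Mul(Rational(1, 3), Mul(Add(43, Mul(43, V)), Pow(Mul(2, V), -1))) = Mul(Rational(1, 3), Mul(Add(43, Mul(43, V)), Mul(Rational(1, 2), Pow(V, -1)))) = Mul(Rational(1, 3), Mul(Rational(1, 2), Pow(V, -1), Add(43, Mul(43, V)))) = Mul(Rational(1, 6), Pow(V, -1), Add(43, Mul(43, V))))
Add(Function('G')(x), Mul(F, Pow(1729636, -1))) = Add(Mul(Rational(43, 6), Pow(-138, -1), Add(1, -138)), Mul(-1816, Pow(1729636, -1))) = Add(Mul(Rational(43, 6), Rational(-1, 138), -137), Mul(-1816, Rational(1, 1729636))) = Add(Rational(5891, 828), Rational(-454, 432409)) = Rational(2546945507, 358034652)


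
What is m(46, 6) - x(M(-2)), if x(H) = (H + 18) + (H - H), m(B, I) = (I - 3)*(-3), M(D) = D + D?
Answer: -23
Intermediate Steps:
M(D) = 2*D
m(B, I) = 9 - 3*I (m(B, I) = (-3 + I)*(-3) = 9 - 3*I)
x(H) = 18 + H (x(H) = (18 + H) + 0 = 18 + H)
m(46, 6) - x(M(-2)) = (9 - 3*6) - (18 + 2*(-2)) = (9 - 18) - (18 - 4) = -9 - 1*14 = -9 - 14 = -23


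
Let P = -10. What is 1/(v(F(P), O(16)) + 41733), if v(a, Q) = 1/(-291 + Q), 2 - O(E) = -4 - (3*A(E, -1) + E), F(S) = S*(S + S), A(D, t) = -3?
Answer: 278/11601773 ≈ 2.3962e-5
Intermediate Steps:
F(S) = 2*S**2 (F(S) = S*(2*S) = 2*S**2)
O(E) = -3 + E (O(E) = 2 - (-4 - (3*(-3) + E)) = 2 - (-4 - (-9 + E)) = 2 - (-4 + (9 - E)) = 2 - (5 - E) = 2 + (-5 + E) = -3 + E)
1/(v(F(P), O(16)) + 41733) = 1/(1/(-291 + (-3 + 16)) + 41733) = 1/(1/(-291 + 13) + 41733) = 1/(1/(-278) + 41733) = 1/(-1/278 + 41733) = 1/(11601773/278) = 278/11601773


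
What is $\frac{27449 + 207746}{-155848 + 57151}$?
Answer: $- \frac{235195}{98697} \approx -2.383$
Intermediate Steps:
$\frac{27449 + 207746}{-155848 + 57151} = \frac{235195}{-98697} = 235195 \left(- \frac{1}{98697}\right) = - \frac{235195}{98697}$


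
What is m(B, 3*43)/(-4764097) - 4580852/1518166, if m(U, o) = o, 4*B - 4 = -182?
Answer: -839377658233/278180387927 ≈ -3.0174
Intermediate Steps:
B = -89/2 (B = 1 + (1/4)*(-182) = 1 - 91/2 = -89/2 ≈ -44.500)
m(B, 3*43)/(-4764097) - 4580852/1518166 = (3*43)/(-4764097) - 4580852/1518166 = 129*(-1/4764097) - 4580852*1/1518166 = -129/4764097 - 2290426/759083 = -839377658233/278180387927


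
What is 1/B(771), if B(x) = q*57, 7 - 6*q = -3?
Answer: 1/95 ≈ 0.010526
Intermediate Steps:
q = 5/3 (q = 7/6 - ⅙*(-3) = 7/6 + ½ = 5/3 ≈ 1.6667)
B(x) = 95 (B(x) = (5/3)*57 = 95)
1/B(771) = 1/95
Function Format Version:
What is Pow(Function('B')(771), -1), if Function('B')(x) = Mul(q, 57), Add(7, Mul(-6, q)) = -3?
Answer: Rational(1, 95) ≈ 0.010526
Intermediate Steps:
q = Rational(5, 3) (q = Add(Rational(7, 6), Mul(Rational(-1, 6), -3)) = Add(Rational(7, 6), Rational(1, 2)) = Rational(5, 3) ≈ 1.6667)
Function('B')(x) = 95 (Function('B')(x) = Mul(Rational(5, 3), 57) = 95)
Pow(Function('B')(771), -1) = Pow(95, -1) = Rational(1, 95)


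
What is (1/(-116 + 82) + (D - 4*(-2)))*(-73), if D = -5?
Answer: -7373/34 ≈ -216.85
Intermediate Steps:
(1/(-116 + 82) + (D - 4*(-2)))*(-73) = (1/(-116 + 82) + (-5 - 4*(-2)))*(-73) = (1/(-34) + (-5 + 8))*(-73) = (-1/34 + 3)*(-73) = (101/34)*(-73) = -7373/34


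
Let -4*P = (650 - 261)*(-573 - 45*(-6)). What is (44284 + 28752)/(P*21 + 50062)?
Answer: 9424/86305 ≈ 0.10919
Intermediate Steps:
P = 117867/4 (P = -(650 - 261)*(-573 - 45*(-6))/4 = -389*(-573 + 270)/4 = -389*(-303)/4 = -¼*(-117867) = 117867/4 ≈ 29467.)
(44284 + 28752)/(P*21 + 50062) = (44284 + 28752)/((117867/4)*21 + 50062) = 73036/(2475207/4 + 50062) = 73036/(2675455/4) = 73036*(4/2675455) = 9424/86305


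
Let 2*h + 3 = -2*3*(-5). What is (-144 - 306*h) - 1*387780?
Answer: -392055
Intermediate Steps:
h = 27/2 (h = -3/2 + (-2*3*(-5))/2 = -3/2 + (-6*(-5))/2 = -3/2 + (½)*30 = -3/2 + 15 = 27/2 ≈ 13.500)
(-144 - 306*h) - 1*387780 = (-144 - 306*27/2) - 1*387780 = (-144 - 4131) - 387780 = -4275 - 387780 = -392055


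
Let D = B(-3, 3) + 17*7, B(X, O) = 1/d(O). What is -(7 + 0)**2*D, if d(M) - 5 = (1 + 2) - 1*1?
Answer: -5838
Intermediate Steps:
d(M) = 7 (d(M) = 5 + ((1 + 2) - 1*1) = 5 + (3 - 1) = 5 + 2 = 7)
B(X, O) = 1/7
D = 834/7 (D = 1/7 + 17*7 = 1/7 + 119 = 834/7 ≈ 119.14)
-(7 + 0)**2*D = -(7 + 0)**2*834/7 = -7**2*834/7 = -49*834/7 = -1*5838 = -5838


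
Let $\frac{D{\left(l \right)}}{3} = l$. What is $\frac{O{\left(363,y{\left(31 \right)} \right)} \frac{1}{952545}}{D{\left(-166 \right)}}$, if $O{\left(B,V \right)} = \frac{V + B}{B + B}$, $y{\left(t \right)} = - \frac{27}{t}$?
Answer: $- \frac{1871}{1779352154910} \approx -1.0515 \cdot 10^{-9}$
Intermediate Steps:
$D{\left(l \right)} = 3 l$
$O{\left(B,V \right)} = \frac{B + V}{2 B}$
$\frac{O{\left(363,y{\left(31 \right)} \right)} \frac{1}{952545}}{D{\left(-166 \right)}} = \frac{\frac{363 - \frac{27}{31}}{2 \cdot 363} \cdot \frac{1}{952545}}{3 \left(-166\right)} = \frac{\frac{1}{2} \cdot \frac{1}{363} \left(363 - \frac{27}{31}\right) \frac{1}{952545}}{-498} = \frac{1}{2} \cdot \frac{1}{363} \left(363 - \frac{27}{31}\right) \frac{1}{952545} \left(- \frac{1}{498}\right) = \frac{1}{2} \cdot \frac{1}{363} \cdot \frac{11226}{31} \cdot \frac{1}{952545} \left(- \frac{1}{498}\right) = \frac{1871}{3751} \cdot \frac{1}{952545} \left(- \frac{1}{498}\right) = \frac{1871}{3572996295} \left(- \frac{1}{498}\right) = - \frac{1871}{1779352154910}$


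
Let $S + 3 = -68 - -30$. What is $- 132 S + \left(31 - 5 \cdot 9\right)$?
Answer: $5398$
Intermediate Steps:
$S = -41$ ($S = -3 - 38 = -41$)
$- 132 S + \left(31 - 5 \cdot 9\right) = \left(-132\right) \left(-41\right) + \left(31 - 5 \cdot 9\right) = 5412 + \left(31 - 45\right) = 5412 - 14 = 5398$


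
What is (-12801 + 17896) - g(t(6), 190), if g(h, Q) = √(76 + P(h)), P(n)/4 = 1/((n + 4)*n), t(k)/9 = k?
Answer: 5095 - √5177283/261 ≈ 5086.3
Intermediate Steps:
t(k) = 9*k
P(n) = 4/(n*(4 + n)) (P(n) = 4*(1/((n + 4)*n)) = 4*(1/((4 + n)*n)) = 4*(1/(n*(4 + n))) = 4/(n*(4 + n)))
g(h, Q) = √(76 + 4/(h*(4 + h)))
(-12801 + 17896) - g(t(6), 190) = (-12801 + 17896) - 2*√((1 + 19*(9*6)*(4 + 9*6))/(((9*6))*(4 + 9*6))) = 5095 - 2*√((1 + 19*54*(4 + 54))/(54*(4 + 54))) = 5095 - 2*√((1/54)*(1 + 19*54*58)/58) = 5095 - 2*√((1/54)*(1/58)*(1 + 59508)) = 5095 - 2*√((1/54)*(1/58)*59509) = 5095 - 2*√(59509/3132) = 5095 - 2*√5177283/522 = 5095 - √5177283/261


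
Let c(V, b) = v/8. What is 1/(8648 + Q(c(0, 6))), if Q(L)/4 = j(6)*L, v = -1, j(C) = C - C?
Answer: 1/8648 ≈ 0.00011563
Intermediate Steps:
j(C) = 0
c(V, b) = -1/8
Q(L) = 0 (Q(L) = 4*(0*L) = 4*0 = 0)
1/(8648 + Q(c(0, 6))) = 1/(8648 + 0) = 1/8648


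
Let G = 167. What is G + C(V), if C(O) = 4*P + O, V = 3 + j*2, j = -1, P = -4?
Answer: 152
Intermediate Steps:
V = 1 (V = 3 - 1*2 = 3 - 2 = 1)
C(O) = -16 + O (C(O) = 4*(-4) + O = -16 + O)
G + C(V) = 167 + (-16 + 1) = 167 - 15 = 152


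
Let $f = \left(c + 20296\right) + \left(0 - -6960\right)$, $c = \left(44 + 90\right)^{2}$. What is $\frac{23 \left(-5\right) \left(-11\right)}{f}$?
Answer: $\frac{1265}{45212} \approx 0.027979$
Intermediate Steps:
$c = 17956$ ($c = 134^{2} = 17956$)
$f = 45212$ ($f = \left(17956 + 20296\right) + \left(0 - -6960\right) = 38252 + \left(0 + 6960\right) = 38252 + 6960 = 45212$)
$\frac{23 \left(-5\right) \left(-11\right)}{f} = \frac{23 \left(-5\right) \left(-11\right)}{45212} = \left(-115\right) \left(-11\right) \frac{1}{45212} = 1265 \cdot \frac{1}{45212} = \frac{1265}{45212}$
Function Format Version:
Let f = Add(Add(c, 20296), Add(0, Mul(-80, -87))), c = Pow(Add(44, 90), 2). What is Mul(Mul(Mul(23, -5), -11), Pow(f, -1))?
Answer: Rational(1265, 45212) ≈ 0.027979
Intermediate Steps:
c = 17956 (c = Pow(134, 2) = 17956)
f = 45212 (f = Add(Add(17956, 20296), Add(0, Mul(-80, -87))) = Add(38252, Add(0, 6960)) = Add(38252, 6960) = 45212)
Mul(Mul(Mul(23, -5), -11), Pow(f, -1)) = Mul(Mul(Mul(23, -5), -11), Pow(45212, -1)) = Mul(Mul(-115, -11), Rational(1, 45212)) = Mul(1265, Rational(1, 45212)) = Rational(1265, 45212)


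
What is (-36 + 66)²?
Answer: 900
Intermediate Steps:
(-36 + 66)² = 30² = 900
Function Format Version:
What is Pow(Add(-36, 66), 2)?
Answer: 900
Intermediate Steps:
Pow(Add(-36, 66), 2) = Pow(30, 2) = 900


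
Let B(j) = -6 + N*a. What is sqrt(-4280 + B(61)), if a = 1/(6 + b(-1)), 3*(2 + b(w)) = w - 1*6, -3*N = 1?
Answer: I*sqrt(107155)/5 ≈ 65.469*I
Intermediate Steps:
N = -1/3 (N = -1/3*1 = -1/3 ≈ -0.33333)
b(w) = -4 + w/3 (b(w) = -2 + (w - 1*6)/3 = -2 + (w - 6)/3 = -2 + (-6 + w)/3 = -2 + (-2 + w/3) = -4 + w/3)
a = 3/5 (a = 1/(6 + (-4 + (1/3)*(-1))) = 1/(6 + (-4 - 1/3)) = 1/(6 - 13/3) = 1/(5/3) = 3/5 ≈ 0.60000)
B(j) = -31/5 (B(j) = -6 - 1/3*3/5 = -6 - 1/5 = -31/5)
sqrt(-4280 + B(61)) = sqrt(-4280 - 31/5) = sqrt(-21431/5) = I*sqrt(107155)/5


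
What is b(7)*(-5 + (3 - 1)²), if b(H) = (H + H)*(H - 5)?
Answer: -28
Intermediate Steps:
b(H) = 2*H*(-5 + H) (b(H) = (2*H)*(-5 + H) = 2*H*(-5 + H))
b(7)*(-5 + (3 - 1)²) = (2*7*(-5 + 7))*(-5 + (3 - 1)²) = (2*7*2)*(-5 + 2²) = 28*(-5 + 4) = 28*(-1) = -28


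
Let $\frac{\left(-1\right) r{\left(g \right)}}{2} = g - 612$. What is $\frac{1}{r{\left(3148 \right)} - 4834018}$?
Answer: $- \frac{1}{4839090} \approx -2.0665 \cdot 10^{-7}$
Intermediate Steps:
$r{\left(g \right)} = 1224 - 2 g$ ($r{\left(g \right)} = - 2 \left(g - 612\right) = - 2 \left(-612 + g\right) = 1224 - 2 g$)
$\frac{1}{r{\left(3148 \right)} - 4834018} = \frac{1}{\left(1224 - 6296\right) - 4834018} = \frac{1}{-5072 - 4834018} = \frac{1}{-4839090} = - \frac{1}{4839090}$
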